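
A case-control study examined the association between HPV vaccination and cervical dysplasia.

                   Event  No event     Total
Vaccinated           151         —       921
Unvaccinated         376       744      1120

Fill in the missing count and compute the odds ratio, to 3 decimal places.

The missing cell is in the exposed row: 921 − 151 = 770.
So a = 151, b = 770, c = 376, d = 744.
OR = (a·d)/(b·c) = (151 × 744) / (770 × 376) = 112344 / 289520 = 0.38804

0.388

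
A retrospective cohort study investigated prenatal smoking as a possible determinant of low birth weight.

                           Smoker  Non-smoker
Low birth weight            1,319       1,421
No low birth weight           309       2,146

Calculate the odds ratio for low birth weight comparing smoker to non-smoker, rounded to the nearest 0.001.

6.446

Reading the table with exposure as columns: a = 1319 (Smoker, case), b = 309 (Smoker, non-case), c = 1421 (Non-smoker, case), d = 2146.
OR = (a·d)/(b·c) = (1319 × 2146) / (309 × 1421) = 2830574 / 439089 = 6.44647
The odds of low birth weight are about 6.45 times as high in the smoker group.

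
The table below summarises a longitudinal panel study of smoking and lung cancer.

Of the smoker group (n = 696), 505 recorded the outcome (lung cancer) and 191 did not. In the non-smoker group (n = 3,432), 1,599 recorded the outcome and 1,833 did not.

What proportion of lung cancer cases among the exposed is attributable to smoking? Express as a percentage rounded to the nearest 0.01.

From the description: a = 505, b = 191, c = 1599, d = 1833.
Risk in exposed = 505/696 = 0.72557; risk in unexposed = 1599/3432 = 0.46591.
RR = 0.72557/0.46591 = 1.55733
AR% = (RR − 1)/RR × 100 = (1.55733 − 1)/1.55733 × 100 = 35.7876%

35.79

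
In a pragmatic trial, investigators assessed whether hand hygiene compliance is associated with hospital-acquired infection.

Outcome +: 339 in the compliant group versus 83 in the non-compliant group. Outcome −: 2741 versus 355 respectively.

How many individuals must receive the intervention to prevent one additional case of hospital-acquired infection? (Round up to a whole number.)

13

Risk in treated group = 339/3080 = 0.11006; risk in control = 83/438 = 0.18950.
Absolute risk reduction = 0.18950 − 0.11006 = 0.07943
NNT = 1 / ARR = 1 / 0.07943 = 12.589 → round up → 13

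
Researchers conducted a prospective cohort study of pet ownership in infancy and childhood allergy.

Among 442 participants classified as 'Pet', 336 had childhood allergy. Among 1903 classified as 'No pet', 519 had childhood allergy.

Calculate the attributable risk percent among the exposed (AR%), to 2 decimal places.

64.12

From the description: a = 336, b = 106, c = 519, d = 1384.
Risk in exposed = 336/442 = 0.76018; risk in unexposed = 519/1903 = 0.27273.
RR = 0.76018/0.27273 = 2.78733
AR% = (RR − 1)/RR × 100 = (2.78733 − 1)/2.78733 × 100 = 64.1234%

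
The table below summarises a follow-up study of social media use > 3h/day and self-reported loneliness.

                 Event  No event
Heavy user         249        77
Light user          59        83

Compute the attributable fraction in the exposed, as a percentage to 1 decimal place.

Cells: a = 249, b = 77, c = 59, d = 83.
Risk in exposed = 249/326 = 0.76380; risk in unexposed = 59/142 = 0.41549.
RR = 0.76380/0.41549 = 1.83831
AR% = (RR − 1)/RR × 100 = (1.83831 − 1)/1.83831 × 100 = 45.6021%

45.6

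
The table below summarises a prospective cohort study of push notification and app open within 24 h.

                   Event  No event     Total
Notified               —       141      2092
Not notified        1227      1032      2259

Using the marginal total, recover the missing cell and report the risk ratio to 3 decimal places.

The missing cell is in the exposed row: 2092 − 141 = 1951.
So a = 1951, b = 141, c = 1227, d = 1032.
RR = [a/(a+b)] / [c/(c+d)] = (1951/2092) / (1227/2259) = 0.93260/0.54316 = 1.71699

1.717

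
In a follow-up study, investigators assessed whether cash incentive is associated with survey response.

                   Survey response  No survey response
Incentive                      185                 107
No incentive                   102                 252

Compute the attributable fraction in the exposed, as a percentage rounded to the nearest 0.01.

54.52

Cells: a = 185, b = 107, c = 102, d = 252.
Risk in exposed = 185/292 = 0.63356; risk in unexposed = 102/354 = 0.28814.
RR = 0.63356/0.28814 = 2.19883
AR% = (RR − 1)/RR × 100 = (2.19883 − 1)/2.19883 × 100 = 54.5213%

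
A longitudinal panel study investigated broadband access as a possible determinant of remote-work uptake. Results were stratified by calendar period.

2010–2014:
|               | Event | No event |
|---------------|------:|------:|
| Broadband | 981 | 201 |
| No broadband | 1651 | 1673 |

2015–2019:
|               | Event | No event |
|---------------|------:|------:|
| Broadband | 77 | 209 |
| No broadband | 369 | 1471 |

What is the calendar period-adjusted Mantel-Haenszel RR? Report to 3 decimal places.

1.637

RR_MH = Σ(aᵢ·n₀ᵢ/nᵢ) / Σ(cᵢ·n₁ᵢ/nᵢ), with n₁ᵢ = aᵢ+bᵢ (exposed), n₀ᵢ = cᵢ+dᵢ (unexposed), nᵢ = n₁ᵢ+n₀ᵢ.
Stratum 1 (2010–2014): n₁ = 1182, n₀ = 3324, n = 4506; a·n₀/n = 981·3324/4506 = 723.6671; c·n₁/n = 1651·1182/4506 = 433.0852
Stratum 2 (2015–2019): n₁ = 286, n₀ = 1840, n = 2126; a·n₀/n = 77·1840/2126 = 66.6416; c·n₁/n = 369·286/2126 = 49.6397
RR_MH = (723.6671 + 66.6416) / (433.0852 + 49.6397) = 790.3087 / 482.7249 = 1.63718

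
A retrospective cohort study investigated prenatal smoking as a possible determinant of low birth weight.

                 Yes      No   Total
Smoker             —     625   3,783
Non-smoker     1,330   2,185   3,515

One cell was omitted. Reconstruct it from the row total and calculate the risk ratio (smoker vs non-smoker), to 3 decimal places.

The missing cell is in the exposed row: 3783 − 625 = 3158.
So a = 3158, b = 625, c = 1330, d = 2185.
RR = [a/(a+b)] / [c/(c+d)] = (3158/3783) / (1330/3515) = 0.83479/0.37838 = 2.20622

2.206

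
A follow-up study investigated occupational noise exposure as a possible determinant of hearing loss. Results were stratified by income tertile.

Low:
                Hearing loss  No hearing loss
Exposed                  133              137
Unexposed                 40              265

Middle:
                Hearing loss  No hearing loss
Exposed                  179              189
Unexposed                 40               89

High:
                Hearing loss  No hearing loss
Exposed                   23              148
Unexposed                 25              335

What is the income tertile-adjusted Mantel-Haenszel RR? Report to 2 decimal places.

2.35

RR_MH = Σ(aᵢ·n₀ᵢ/nᵢ) / Σ(cᵢ·n₁ᵢ/nᵢ), with n₁ᵢ = aᵢ+bᵢ (exposed), n₀ᵢ = cᵢ+dᵢ (unexposed), nᵢ = n₁ᵢ+n₀ᵢ.
Stratum 1 (Low): n₁ = 270, n₀ = 305, n = 575; a·n₀/n = 133·305/575 = 70.5478; c·n₁/n = 40·270/575 = 18.7826
Stratum 2 (Middle): n₁ = 368, n₀ = 129, n = 497; a·n₀/n = 179·129/497 = 46.4608; c·n₁/n = 40·368/497 = 29.6177
Stratum 3 (High): n₁ = 171, n₀ = 360, n = 531; a·n₀/n = 23·360/531 = 15.5932; c·n₁/n = 25·171/531 = 8.0508
RR_MH = (70.5478 + 46.4608 + 15.5932) / (18.7826 + 29.6177 + 8.0508) = 132.6018 / 56.4512 = 2.34897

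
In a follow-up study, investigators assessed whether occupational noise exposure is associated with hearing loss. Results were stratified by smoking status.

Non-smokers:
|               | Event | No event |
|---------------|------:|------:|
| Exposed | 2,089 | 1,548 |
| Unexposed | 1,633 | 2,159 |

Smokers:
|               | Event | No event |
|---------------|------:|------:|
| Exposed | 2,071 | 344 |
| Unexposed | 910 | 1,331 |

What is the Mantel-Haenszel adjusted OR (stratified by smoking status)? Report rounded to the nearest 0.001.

OR_MH = Σ(aᵢdᵢ/nᵢ) / Σ(bᵢcᵢ/nᵢ), where nᵢ is the stratum total.
Stratum 1 (Non-smokers): n = 7429; a·d/n = 2089·2159/7429 = 607.1007; b·c/n = 1548·1633/7429 = 340.2724
Stratum 2 (Smokers): n = 4656; a·d/n = 2071·1331/4656 = 592.0320; b·c/n = 344·910/4656 = 67.2337
OR_MH = (607.1007 + 592.0320) / (340.2724 + 67.2337) = 1199.1327 / 407.5061 = 2.94261

2.943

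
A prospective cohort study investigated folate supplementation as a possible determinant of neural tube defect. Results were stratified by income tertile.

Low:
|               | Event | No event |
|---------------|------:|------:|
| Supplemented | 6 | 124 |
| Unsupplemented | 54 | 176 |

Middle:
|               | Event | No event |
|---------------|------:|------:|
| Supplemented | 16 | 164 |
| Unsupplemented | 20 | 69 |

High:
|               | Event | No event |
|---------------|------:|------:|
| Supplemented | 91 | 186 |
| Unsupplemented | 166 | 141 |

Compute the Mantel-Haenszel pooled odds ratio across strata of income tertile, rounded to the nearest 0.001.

0.347

OR_MH = Σ(aᵢdᵢ/nᵢ) / Σ(bᵢcᵢ/nᵢ), where nᵢ is the stratum total.
Stratum 1 (Low): n = 360; a·d/n = 6·176/360 = 2.9333; b·c/n = 124·54/360 = 18.6000
Stratum 2 (Middle): n = 269; a·d/n = 16·69/269 = 4.1041; b·c/n = 164·20/269 = 12.1933
Stratum 3 (High): n = 584; a·d/n = 91·141/584 = 21.9709; b·c/n = 186·166/584 = 52.8699
OR_MH = (2.9333 + 4.1041 + 21.9709) / (18.6000 + 12.1933 + 52.8699) = 29.0083 / 83.6632 = 0.34673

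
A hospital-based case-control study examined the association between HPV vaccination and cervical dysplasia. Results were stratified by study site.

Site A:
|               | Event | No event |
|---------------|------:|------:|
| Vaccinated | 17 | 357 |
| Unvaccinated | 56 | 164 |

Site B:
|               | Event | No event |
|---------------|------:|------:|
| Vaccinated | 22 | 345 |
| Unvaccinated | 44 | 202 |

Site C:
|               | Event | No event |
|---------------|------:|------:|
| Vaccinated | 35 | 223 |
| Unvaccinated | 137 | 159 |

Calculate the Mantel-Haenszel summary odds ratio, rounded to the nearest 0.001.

0.194

OR_MH = Σ(aᵢdᵢ/nᵢ) / Σ(bᵢcᵢ/nᵢ), where nᵢ is the stratum total.
Stratum 1 (Site A): n = 594; a·d/n = 17·164/594 = 4.6936; b·c/n = 357·56/594 = 33.6566
Stratum 2 (Site B): n = 613; a·d/n = 22·202/613 = 7.2496; b·c/n = 345·44/613 = 24.7635
Stratum 3 (Site C): n = 554; a·d/n = 35·159/554 = 10.0451; b·c/n = 223·137/554 = 55.1462
OR_MH = (4.6936 + 7.2496 + 10.0451) / (33.6566 + 24.7635 + 55.1462) = 21.9883 / 113.5662 = 0.19362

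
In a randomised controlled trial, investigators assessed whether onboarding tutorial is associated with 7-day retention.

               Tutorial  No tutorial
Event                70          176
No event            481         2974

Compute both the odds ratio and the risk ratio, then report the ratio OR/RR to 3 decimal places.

1.082

Reading the table with exposure as columns: a = 70 (Tutorial, case), b = 481 (Tutorial, non-case), c = 176 (No tutorial, case), d = 2974.
OR = (70·2974)/(481·176) = 208180/84656 = 2.45913
Risk in exposed = 70/551 = 0.12704; risk in unexposed = 176/3150 = 0.05587; RR = 2.27376
OR/RR = 2.45913 / 2.27376 = 1.08153
The outcome is not rare, so the OR lies further from 1 than the RR.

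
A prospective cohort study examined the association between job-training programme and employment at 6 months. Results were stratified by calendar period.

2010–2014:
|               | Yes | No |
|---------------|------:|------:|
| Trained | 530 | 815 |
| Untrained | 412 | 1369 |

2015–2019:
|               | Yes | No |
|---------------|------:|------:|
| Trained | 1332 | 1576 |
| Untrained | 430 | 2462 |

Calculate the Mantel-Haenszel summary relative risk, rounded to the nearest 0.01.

RR_MH = Σ(aᵢ·n₀ᵢ/nᵢ) / Σ(cᵢ·n₁ᵢ/nᵢ), with n₁ᵢ = aᵢ+bᵢ (exposed), n₀ᵢ = cᵢ+dᵢ (unexposed), nᵢ = n₁ᵢ+n₀ᵢ.
Stratum 1 (2010–2014): n₁ = 1345, n₀ = 1781, n = 3126; a·n₀/n = 530·1781/3126 = 301.9610; c·n₁/n = 412·1345/3126 = 177.2681
Stratum 2 (2015–2019): n₁ = 2908, n₀ = 2892, n = 5800; a·n₀/n = 1332·2892/5800 = 664.1628; c·n₁/n = 430·2908/5800 = 215.5931
RR_MH = (301.9610 + 664.1628) / (177.2681 + 215.5931) = 966.1237 / 392.8612 = 2.45920

2.46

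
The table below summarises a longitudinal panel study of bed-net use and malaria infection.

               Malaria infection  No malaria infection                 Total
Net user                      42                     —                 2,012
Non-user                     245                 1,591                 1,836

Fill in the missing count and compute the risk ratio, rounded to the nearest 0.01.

0.16

The missing cell is in the exposed row: 2012 − 42 = 1970.
So a = 42, b = 1970, c = 245, d = 1591.
RR = [a/(a+b)] / [c/(c+d)] = (42/2012) / (245/1836) = 0.02087/0.13344 = 0.15643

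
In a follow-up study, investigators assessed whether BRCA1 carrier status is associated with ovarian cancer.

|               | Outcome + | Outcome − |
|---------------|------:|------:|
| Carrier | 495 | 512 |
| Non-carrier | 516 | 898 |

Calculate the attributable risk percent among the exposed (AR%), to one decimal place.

25.8

Cells: a = 495, b = 512, c = 516, d = 898.
Risk in exposed = 495/1007 = 0.49156; risk in unexposed = 516/1414 = 0.36492.
RR = 0.49156/0.36492 = 1.34702
AR% = (RR − 1)/RR × 100 = (1.34702 − 1)/1.34702 × 100 = 25.7623%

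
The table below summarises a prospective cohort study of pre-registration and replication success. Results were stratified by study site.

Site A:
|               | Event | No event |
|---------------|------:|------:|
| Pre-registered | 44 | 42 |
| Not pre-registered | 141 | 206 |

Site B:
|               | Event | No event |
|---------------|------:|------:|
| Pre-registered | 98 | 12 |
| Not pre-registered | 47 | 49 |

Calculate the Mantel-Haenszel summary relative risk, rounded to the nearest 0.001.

1.524

RR_MH = Σ(aᵢ·n₀ᵢ/nᵢ) / Σ(cᵢ·n₁ᵢ/nᵢ), with n₁ᵢ = aᵢ+bᵢ (exposed), n₀ᵢ = cᵢ+dᵢ (unexposed), nᵢ = n₁ᵢ+n₀ᵢ.
Stratum 1 (Site A): n₁ = 86, n₀ = 347, n = 433; a·n₀/n = 44·347/433 = 35.2610; c·n₁/n = 141·86/433 = 28.0046
Stratum 2 (Site B): n₁ = 110, n₀ = 96, n = 206; a·n₀/n = 98·96/206 = 45.6699; c·n₁/n = 47·110/206 = 25.0971
RR_MH = (35.2610 + 45.6699) / (28.0046 + 25.0971) = 80.9309 / 53.1017 = 1.52407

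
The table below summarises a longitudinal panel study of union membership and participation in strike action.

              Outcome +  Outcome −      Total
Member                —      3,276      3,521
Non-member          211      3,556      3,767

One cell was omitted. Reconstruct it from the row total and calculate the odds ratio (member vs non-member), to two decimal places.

1.26

The missing cell is in the exposed row: 3521 − 3276 = 245.
So a = 245, b = 3276, c = 211, d = 3556.
OR = (a·d)/(b·c) = (245 × 3556) / (3276 × 211) = 871220 / 691236 = 1.26038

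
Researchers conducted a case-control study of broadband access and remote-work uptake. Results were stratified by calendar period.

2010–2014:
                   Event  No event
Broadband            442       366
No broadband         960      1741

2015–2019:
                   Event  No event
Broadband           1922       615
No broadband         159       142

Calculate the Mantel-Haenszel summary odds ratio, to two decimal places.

2.34

OR_MH = Σ(aᵢdᵢ/nᵢ) / Σ(bᵢcᵢ/nᵢ), where nᵢ is the stratum total.
Stratum 1 (2010–2014): n = 3509; a·d/n = 442·1741/3509 = 219.2995; b·c/n = 366·960/3509 = 100.1311
Stratum 2 (2015–2019): n = 2838; a·d/n = 1922·142/2838 = 96.1677; b·c/n = 615·159/2838 = 34.4556
OR_MH = (219.2995 + 96.1677) / (100.1311 + 34.4556) = 315.4672 / 134.5867 = 2.34397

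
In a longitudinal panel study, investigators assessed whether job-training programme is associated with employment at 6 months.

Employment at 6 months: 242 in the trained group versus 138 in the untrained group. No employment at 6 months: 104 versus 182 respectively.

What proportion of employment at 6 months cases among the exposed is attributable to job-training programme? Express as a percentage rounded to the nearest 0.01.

From the description: a = 242, b = 104, c = 138, d = 182.
Risk in exposed = 242/346 = 0.69942; risk in unexposed = 138/320 = 0.43125.
RR = 0.69942/0.43125 = 1.62185
AR% = (RR − 1)/RR × 100 = (1.62185 − 1)/1.62185 × 100 = 38.3419%

38.34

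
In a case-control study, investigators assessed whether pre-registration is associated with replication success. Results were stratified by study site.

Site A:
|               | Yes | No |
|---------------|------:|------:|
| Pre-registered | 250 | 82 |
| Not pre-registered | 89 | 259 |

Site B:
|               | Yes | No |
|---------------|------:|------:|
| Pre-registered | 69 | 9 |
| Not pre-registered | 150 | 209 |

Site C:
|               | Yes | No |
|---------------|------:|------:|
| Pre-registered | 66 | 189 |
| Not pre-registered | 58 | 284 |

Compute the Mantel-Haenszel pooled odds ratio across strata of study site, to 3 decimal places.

4.960

OR_MH = Σ(aᵢdᵢ/nᵢ) / Σ(bᵢcᵢ/nᵢ), where nᵢ is the stratum total.
Stratum 1 (Site A): n = 680; a·d/n = 250·259/680 = 95.2206; b·c/n = 82·89/680 = 10.7324
Stratum 2 (Site B): n = 437; a·d/n = 69·209/437 = 33.0000; b·c/n = 9·150/437 = 3.0892
Stratum 3 (Site C): n = 597; a·d/n = 66·284/597 = 31.3970; b·c/n = 189·58/597 = 18.3618
OR_MH = (95.2206 + 33.0000 + 31.3970) / (10.7324 + 3.0892 + 18.3618) = 159.6176 / 32.1834 = 4.95962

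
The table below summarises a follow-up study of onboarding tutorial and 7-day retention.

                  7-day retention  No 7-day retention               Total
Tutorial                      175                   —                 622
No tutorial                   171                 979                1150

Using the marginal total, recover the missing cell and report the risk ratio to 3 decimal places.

1.892

The missing cell is in the exposed row: 622 − 175 = 447.
So a = 175, b = 447, c = 171, d = 979.
RR = [a/(a+b)] / [c/(c+d)] = (175/622) / (171/1150) = 0.28135/0.14870 = 1.89212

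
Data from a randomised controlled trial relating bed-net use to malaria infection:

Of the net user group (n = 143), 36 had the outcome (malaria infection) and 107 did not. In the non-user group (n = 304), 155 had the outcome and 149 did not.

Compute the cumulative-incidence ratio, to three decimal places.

From the description: a = 36, b = 107, c = 155, d = 149.
Risk in exposed = 36/143 = 0.25175; risk in unexposed = 155/304 = 0.50987.
RR = 0.25175 / 0.50987 = 0.49375
The risk is 51% lower among the exposed than among the unexposed.

0.494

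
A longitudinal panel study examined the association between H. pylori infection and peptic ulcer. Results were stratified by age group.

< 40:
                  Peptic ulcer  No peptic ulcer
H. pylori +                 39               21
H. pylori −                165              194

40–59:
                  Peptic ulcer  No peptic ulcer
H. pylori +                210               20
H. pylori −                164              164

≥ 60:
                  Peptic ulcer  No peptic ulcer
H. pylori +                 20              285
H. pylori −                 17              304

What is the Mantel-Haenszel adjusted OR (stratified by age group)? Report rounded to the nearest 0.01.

4.09

OR_MH = Σ(aᵢdᵢ/nᵢ) / Σ(bᵢcᵢ/nᵢ), where nᵢ is the stratum total.
Stratum 1 (< 40): n = 419; a·d/n = 39·194/419 = 18.0573; b·c/n = 21·165/419 = 8.2697
Stratum 2 (40–59): n = 558; a·d/n = 210·164/558 = 61.7204; b·c/n = 20·164/558 = 5.8781
Stratum 3 (≥ 60): n = 626; a·d/n = 20·304/626 = 9.7125; b·c/n = 285·17/626 = 7.7396
OR_MH = (18.0573 + 61.7204 + 9.7125) / (8.2697 + 5.8781 + 7.7396) = 89.4902 / 21.8874 = 4.08865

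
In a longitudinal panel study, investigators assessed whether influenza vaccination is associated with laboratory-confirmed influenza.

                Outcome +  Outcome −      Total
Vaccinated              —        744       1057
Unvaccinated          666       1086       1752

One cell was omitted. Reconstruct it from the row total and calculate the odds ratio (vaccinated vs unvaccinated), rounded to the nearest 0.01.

0.69

The missing cell is in the exposed row: 1057 − 744 = 313.
So a = 313, b = 744, c = 666, d = 1086.
OR = (a·d)/(b·c) = (313 × 1086) / (744 × 666) = 339918 / 495504 = 0.68600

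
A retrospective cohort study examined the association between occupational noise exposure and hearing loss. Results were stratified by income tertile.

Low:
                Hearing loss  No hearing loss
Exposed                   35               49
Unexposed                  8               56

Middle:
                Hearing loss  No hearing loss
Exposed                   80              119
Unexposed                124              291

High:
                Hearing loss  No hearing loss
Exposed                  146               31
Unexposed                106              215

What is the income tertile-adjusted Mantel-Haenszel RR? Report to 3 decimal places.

1.982

RR_MH = Σ(aᵢ·n₀ᵢ/nᵢ) / Σ(cᵢ·n₁ᵢ/nᵢ), with n₁ᵢ = aᵢ+bᵢ (exposed), n₀ᵢ = cᵢ+dᵢ (unexposed), nᵢ = n₁ᵢ+n₀ᵢ.
Stratum 1 (Low): n₁ = 84, n₀ = 64, n = 148; a·n₀/n = 35·64/148 = 15.1351; c·n₁/n = 8·84/148 = 4.5405
Stratum 2 (Middle): n₁ = 199, n₀ = 415, n = 614; a·n₀/n = 80·415/614 = 54.0717; c·n₁/n = 124·199/614 = 40.1889
Stratum 3 (High): n₁ = 177, n₀ = 321, n = 498; a·n₀/n = 146·321/498 = 94.1084; c·n₁/n = 106·177/498 = 37.6747
RR_MH = (15.1351 + 54.0717 + 94.1084) / (4.5405 + 40.1889 + 37.6747) = 163.3152 / 82.4042 = 1.98188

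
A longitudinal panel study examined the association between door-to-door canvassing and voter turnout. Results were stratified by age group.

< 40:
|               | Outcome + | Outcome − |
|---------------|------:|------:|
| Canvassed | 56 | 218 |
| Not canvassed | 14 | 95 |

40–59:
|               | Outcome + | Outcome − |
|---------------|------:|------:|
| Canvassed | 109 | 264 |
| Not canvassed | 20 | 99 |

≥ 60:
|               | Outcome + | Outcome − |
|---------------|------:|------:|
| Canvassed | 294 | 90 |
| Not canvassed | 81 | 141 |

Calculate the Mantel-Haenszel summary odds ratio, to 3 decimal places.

OR_MH = Σ(aᵢdᵢ/nᵢ) / Σ(bᵢcᵢ/nᵢ), where nᵢ is the stratum total.
Stratum 1 (< 40): n = 383; a·d/n = 56·95/383 = 13.8903; b·c/n = 218·14/383 = 7.9687
Stratum 2 (40–59): n = 492; a·d/n = 109·99/492 = 21.9329; b·c/n = 264·20/492 = 10.7317
Stratum 3 (≥ 60): n = 606; a·d/n = 294·141/606 = 68.4059; b·c/n = 90·81/606 = 12.0297
OR_MH = (13.8903 + 21.9329 + 68.4059) / (7.9687 + 10.7317 + 12.0297) = 104.2292 / 30.7301 = 3.39177

3.392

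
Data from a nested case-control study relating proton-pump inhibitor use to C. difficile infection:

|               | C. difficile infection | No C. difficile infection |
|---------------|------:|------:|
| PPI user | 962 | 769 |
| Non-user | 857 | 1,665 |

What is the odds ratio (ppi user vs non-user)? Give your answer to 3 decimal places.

2.430

Cells: a = 962, b = 769, c = 857, d = 1665.
OR = (a·d)/(b·c) = (962 × 1665) / (769 × 857) = 1601730 / 659033 = 2.43042
The odds of C. difficile infection are about 2.43 times as high in the ppi user group.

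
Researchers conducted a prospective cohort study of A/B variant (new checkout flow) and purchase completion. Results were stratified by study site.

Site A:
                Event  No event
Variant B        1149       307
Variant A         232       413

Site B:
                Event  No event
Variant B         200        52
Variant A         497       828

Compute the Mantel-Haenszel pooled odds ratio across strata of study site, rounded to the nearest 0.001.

OR_MH = Σ(aᵢdᵢ/nᵢ) / Σ(bᵢcᵢ/nᵢ), where nᵢ is the stratum total.
Stratum 1 (Site A): n = 2101; a·d/n = 1149·413/2101 = 225.8624; b·c/n = 307·232/2101 = 33.9000
Stratum 2 (Site B): n = 1577; a·d/n = 200·828/1577 = 105.0095; b·c/n = 52·497/1577 = 16.3881
OR_MH = (225.8624 + 105.0095) / (33.9000 + 16.3881) = 330.8720 / 50.2881 = 6.57952

6.580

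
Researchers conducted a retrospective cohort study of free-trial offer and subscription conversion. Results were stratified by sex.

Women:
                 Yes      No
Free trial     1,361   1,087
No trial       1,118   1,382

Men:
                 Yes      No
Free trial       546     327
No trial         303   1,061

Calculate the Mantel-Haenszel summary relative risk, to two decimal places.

1.52

RR_MH = Σ(aᵢ·n₀ᵢ/nᵢ) / Σ(cᵢ·n₁ᵢ/nᵢ), with n₁ᵢ = aᵢ+bᵢ (exposed), n₀ᵢ = cᵢ+dᵢ (unexposed), nᵢ = n₁ᵢ+n₀ᵢ.
Stratum 1 (Women): n₁ = 2448, n₀ = 2500, n = 4948; a·n₀/n = 1361·2500/4948 = 687.6516; c·n₁/n = 1118·2448/4948 = 553.1253
Stratum 2 (Men): n₁ = 873, n₀ = 1364, n = 2237; a·n₀/n = 546·1364/2237 = 332.9209; c·n₁/n = 303·873/2237 = 118.2472
RR_MH = (687.6516 + 332.9209) / (553.1253 + 118.2472) = 1020.5725 / 671.3725 = 1.52013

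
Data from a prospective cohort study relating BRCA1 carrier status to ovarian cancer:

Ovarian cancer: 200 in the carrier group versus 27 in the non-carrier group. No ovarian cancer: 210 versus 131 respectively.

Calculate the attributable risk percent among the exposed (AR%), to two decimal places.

64.97

From the description: a = 200, b = 210, c = 27, d = 131.
Risk in exposed = 200/410 = 0.48780; risk in unexposed = 27/158 = 0.17089.
RR = 0.48780/0.17089 = 2.85456
AR% = (RR − 1)/RR × 100 = (2.85456 − 1)/2.85456 × 100 = 64.9684%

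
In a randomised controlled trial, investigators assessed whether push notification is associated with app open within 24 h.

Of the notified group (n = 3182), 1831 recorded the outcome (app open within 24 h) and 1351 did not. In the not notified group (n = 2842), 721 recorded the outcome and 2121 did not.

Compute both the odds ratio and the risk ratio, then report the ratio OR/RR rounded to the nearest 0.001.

From the description: a = 1831, b = 1351, c = 721, d = 2121.
OR = (1831·2121)/(1351·721) = 3883551/974071 = 3.98693
Risk in exposed = 1831/3182 = 0.57542; risk in unexposed = 721/2842 = 0.25369; RR = 2.26818
OR/RR = 3.98693 / 2.26818 = 1.75777
The outcome is not rare, so the OR lies further from 1 than the RR.

1.758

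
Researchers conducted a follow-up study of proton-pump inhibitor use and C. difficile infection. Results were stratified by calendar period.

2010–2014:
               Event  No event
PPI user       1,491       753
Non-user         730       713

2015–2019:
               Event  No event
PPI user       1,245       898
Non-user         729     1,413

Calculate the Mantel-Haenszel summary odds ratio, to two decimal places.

OR_MH = Σ(aᵢdᵢ/nᵢ) / Σ(bᵢcᵢ/nᵢ), where nᵢ is the stratum total.
Stratum 1 (2010–2014): n = 3687; a·d/n = 1491·713/3687 = 288.3328; b·c/n = 753·730/3687 = 149.0887
Stratum 2 (2015–2019): n = 4285; a·d/n = 1245·1413/4285 = 410.5449; b·c/n = 898·729/4285 = 152.7753
OR_MH = (288.3328 + 410.5449) / (149.0887 + 152.7753) = 698.8777 / 301.8640 = 2.31521

2.32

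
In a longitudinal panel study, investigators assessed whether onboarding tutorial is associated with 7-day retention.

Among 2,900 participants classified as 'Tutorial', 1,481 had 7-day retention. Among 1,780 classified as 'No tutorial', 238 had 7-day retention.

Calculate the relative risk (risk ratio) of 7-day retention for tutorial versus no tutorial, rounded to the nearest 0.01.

3.82

From the description: a = 1481, b = 1419, c = 238, d = 1542.
Risk in exposed = 1481/2900 = 0.51069; risk in unexposed = 238/1780 = 0.13371.
RR = 0.51069 / 0.13371 = 3.81944
The risk among the exposed is 3.82 times that among the unexposed.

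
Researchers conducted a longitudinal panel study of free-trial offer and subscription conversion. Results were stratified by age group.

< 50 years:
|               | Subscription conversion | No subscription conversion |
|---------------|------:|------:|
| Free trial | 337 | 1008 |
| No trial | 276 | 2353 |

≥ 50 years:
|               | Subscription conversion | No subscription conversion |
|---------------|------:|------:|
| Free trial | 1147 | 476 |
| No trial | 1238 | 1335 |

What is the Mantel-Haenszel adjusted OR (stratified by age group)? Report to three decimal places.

2.682

OR_MH = Σ(aᵢdᵢ/nᵢ) / Σ(bᵢcᵢ/nᵢ), where nᵢ is the stratum total.
Stratum 1 (< 50 years): n = 3974; a·d/n = 337·2353/3974 = 199.5372; b·c/n = 1008·276/3974 = 70.0070
Stratum 2 (≥ 50 years): n = 4196; a·d/n = 1147·1335/4196 = 364.9297; b·c/n = 476·1238/4196 = 140.4404
OR_MH = (199.5372 + 364.9297) / (70.0070 + 140.4404) = 564.4669 / 210.4475 = 2.68222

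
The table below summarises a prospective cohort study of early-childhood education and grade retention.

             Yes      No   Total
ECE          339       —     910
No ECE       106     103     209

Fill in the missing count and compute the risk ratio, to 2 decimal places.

0.73

The missing cell is in the exposed row: 910 − 339 = 571.
So a = 339, b = 571, c = 106, d = 103.
RR = [a/(a+b)] / [c/(c+d)] = (339/910) / (106/209) = 0.37253/0.50718 = 0.73451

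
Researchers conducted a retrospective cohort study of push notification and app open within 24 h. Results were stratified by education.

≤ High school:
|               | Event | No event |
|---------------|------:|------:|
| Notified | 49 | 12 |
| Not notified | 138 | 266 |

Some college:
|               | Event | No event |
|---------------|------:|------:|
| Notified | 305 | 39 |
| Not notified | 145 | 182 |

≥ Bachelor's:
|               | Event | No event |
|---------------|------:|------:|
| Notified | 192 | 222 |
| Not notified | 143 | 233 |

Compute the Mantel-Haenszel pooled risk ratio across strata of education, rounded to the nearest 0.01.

RR_MH = Σ(aᵢ·n₀ᵢ/nᵢ) / Σ(cᵢ·n₁ᵢ/nᵢ), with n₁ᵢ = aᵢ+bᵢ (exposed), n₀ᵢ = cᵢ+dᵢ (unexposed), nᵢ = n₁ᵢ+n₀ᵢ.
Stratum 1 (≤ High school): n₁ = 61, n₀ = 404, n = 465; a·n₀/n = 49·404/465 = 42.5720; c·n₁/n = 138·61/465 = 18.1032
Stratum 2 (Some college): n₁ = 344, n₀ = 327, n = 671; a·n₀/n = 305·327/671 = 148.6364; c·n₁/n = 145·344/671 = 74.3368
Stratum 3 (≥ Bachelor's): n₁ = 414, n₀ = 376, n = 790; a·n₀/n = 192·376/790 = 91.3823; c·n₁/n = 143·414/790 = 74.9392
RR_MH = (42.5720 + 148.6364 + 91.3823) / (18.1032 + 74.3368 + 74.9392) = 282.5907 / 167.3793 = 1.68833

1.69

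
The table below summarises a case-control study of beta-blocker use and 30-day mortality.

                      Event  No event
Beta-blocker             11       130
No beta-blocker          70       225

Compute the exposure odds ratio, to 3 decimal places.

Cells: a = 11, b = 130, c = 70, d = 225.
OR = (a·d)/(b·c) = (11 × 225) / (130 × 70) = 2475 / 9100 = 0.27198
Exposure is associated with lower odds of 30-day mortality (OR = 0.27 < 1).

0.272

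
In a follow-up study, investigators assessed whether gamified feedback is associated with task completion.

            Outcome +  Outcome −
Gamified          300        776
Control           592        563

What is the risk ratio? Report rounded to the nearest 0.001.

Cells: a = 300, b = 776, c = 592, d = 563.
Risk in exposed = 300/1076 = 0.27881; risk in unexposed = 592/1155 = 0.51255.
RR = 0.27881 / 0.51255 = 0.54396
The risk is 46% lower among the exposed than among the unexposed.

0.544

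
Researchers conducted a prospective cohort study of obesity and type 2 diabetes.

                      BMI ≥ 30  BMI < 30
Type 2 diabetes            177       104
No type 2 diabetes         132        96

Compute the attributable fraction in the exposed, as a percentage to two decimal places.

9.22

Reading the table with exposure as columns: a = 177 (BMI ≥ 30, case), b = 132 (BMI ≥ 30, non-case), c = 104 (BMI < 30, case), d = 96.
Risk in exposed = 177/309 = 0.57282; risk in unexposed = 104/200 = 0.52000.
RR = 0.57282/0.52000 = 1.10157
AR% = (RR − 1)/RR × 100 = (1.10157 − 1)/1.10157 × 100 = 9.2203%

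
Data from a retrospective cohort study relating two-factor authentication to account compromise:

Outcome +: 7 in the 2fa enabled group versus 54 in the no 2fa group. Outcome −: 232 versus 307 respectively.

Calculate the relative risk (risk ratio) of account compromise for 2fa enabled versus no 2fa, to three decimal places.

0.196

From the description: a = 7, b = 232, c = 54, d = 307.
Risk in exposed = 7/239 = 0.02929; risk in unexposed = 54/361 = 0.14958.
RR = 0.02929 / 0.14958 = 0.19580
The risk is 80% lower among the exposed than among the unexposed.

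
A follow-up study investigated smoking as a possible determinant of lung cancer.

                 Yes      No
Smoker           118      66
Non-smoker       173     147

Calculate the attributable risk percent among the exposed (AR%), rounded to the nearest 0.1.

Cells: a = 118, b = 66, c = 173, d = 147.
Risk in exposed = 118/184 = 0.64130; risk in unexposed = 173/320 = 0.54063.
RR = 0.64130/0.54063 = 1.18623
AR% = (RR − 1)/RR × 100 = (1.18623 − 1)/1.18623 × 100 = 15.6992%

15.7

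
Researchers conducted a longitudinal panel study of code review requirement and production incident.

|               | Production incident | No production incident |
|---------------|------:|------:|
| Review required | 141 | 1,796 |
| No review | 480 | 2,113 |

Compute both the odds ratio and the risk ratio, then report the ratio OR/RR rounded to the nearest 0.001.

0.879

Cells: a = 141, b = 1796, c = 480, d = 2113.
OR = (141·2113)/(1796·480) = 297933/862080 = 0.34560
Risk in exposed = 141/1937 = 0.07279; risk in unexposed = 480/2593 = 0.18511; RR = 0.39323
OR/RR = 0.34560 / 0.39323 = 0.87886
The outcome is not rare, so the OR lies further from 1 than the RR.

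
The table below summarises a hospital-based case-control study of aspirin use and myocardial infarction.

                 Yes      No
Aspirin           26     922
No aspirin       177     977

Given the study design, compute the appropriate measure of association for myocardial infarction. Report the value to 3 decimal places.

0.156

Cells: a = 26, b = 922, c = 177, d = 977.
This is a hospital-based case-control study: participants were sampled on outcome status, so risks in the source population cannot be estimated directly — relative risk is not valid here. The odds ratio is the appropriate measure.
OR = (a·d)/(b·c) = (26 × 977) / (922 × 177) = 25402 / 163194 = 0.15566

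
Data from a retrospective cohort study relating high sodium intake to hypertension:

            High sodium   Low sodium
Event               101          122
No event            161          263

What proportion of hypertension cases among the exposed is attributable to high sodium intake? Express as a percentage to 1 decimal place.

17.8

Reading the table with exposure as columns: a = 101 (High sodium, case), b = 161 (High sodium, non-case), c = 122 (Low sodium, case), d = 263.
Risk in exposed = 101/262 = 0.38550; risk in unexposed = 122/385 = 0.31688.
RR = 0.38550/0.31688 = 1.21652
AR% = (RR − 1)/RR × 100 = (1.21652 − 1)/1.21652 × 100 = 17.7986%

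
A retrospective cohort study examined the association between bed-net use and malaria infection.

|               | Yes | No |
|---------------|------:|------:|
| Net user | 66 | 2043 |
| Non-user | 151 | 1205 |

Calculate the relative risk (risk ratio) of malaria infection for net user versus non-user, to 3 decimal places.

Cells: a = 66, b = 2043, c = 151, d = 1205.
Risk in exposed = 66/2109 = 0.03129; risk in unexposed = 151/1356 = 0.11136.
RR = 0.03129 / 0.11136 = 0.28103
The risk is 72% lower among the exposed than among the unexposed.

0.281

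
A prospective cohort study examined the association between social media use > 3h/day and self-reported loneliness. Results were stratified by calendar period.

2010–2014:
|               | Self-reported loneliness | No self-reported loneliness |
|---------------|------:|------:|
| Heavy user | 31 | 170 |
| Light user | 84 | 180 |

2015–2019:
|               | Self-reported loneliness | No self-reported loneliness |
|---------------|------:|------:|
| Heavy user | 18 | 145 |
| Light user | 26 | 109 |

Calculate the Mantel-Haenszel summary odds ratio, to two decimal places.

OR_MH = Σ(aᵢdᵢ/nᵢ) / Σ(bᵢcᵢ/nᵢ), where nᵢ is the stratum total.
Stratum 1 (2010–2014): n = 465; a·d/n = 31·180/465 = 12.0000; b·c/n = 170·84/465 = 30.7097
Stratum 2 (2015–2019): n = 298; a·d/n = 18·109/298 = 6.5839; b·c/n = 145·26/298 = 12.6510
OR_MH = (12.0000 + 6.5839) / (30.7097 + 12.6510) = 18.5839 / 43.3607 = 0.42859

0.43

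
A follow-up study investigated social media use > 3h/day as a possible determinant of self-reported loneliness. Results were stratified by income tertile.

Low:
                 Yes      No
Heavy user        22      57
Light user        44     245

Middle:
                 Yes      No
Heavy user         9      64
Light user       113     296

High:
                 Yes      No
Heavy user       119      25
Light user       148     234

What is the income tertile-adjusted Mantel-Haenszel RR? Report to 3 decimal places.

1.660

RR_MH = Σ(aᵢ·n₀ᵢ/nᵢ) / Σ(cᵢ·n₁ᵢ/nᵢ), with n₁ᵢ = aᵢ+bᵢ (exposed), n₀ᵢ = cᵢ+dᵢ (unexposed), nᵢ = n₁ᵢ+n₀ᵢ.
Stratum 1 (Low): n₁ = 79, n₀ = 289, n = 368; a·n₀/n = 22·289/368 = 17.2772; c·n₁/n = 44·79/368 = 9.4457
Stratum 2 (Middle): n₁ = 73, n₀ = 409, n = 482; a·n₀/n = 9·409/482 = 7.6369; c·n₁/n = 113·73/482 = 17.1141
Stratum 3 (High): n₁ = 144, n₀ = 382, n = 526; a·n₀/n = 119·382/526 = 86.4221; c·n₁/n = 148·144/526 = 40.5171
RR_MH = (17.2772 + 7.6369 + 86.4221) / (9.4457 + 17.1141 + 40.5171) = 111.3362 / 67.0769 = 1.65983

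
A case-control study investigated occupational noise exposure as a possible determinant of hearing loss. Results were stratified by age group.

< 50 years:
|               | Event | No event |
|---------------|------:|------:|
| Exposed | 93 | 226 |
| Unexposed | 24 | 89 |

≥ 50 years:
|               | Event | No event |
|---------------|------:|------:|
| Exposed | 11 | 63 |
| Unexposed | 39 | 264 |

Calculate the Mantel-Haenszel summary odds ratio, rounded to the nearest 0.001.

OR_MH = Σ(aᵢdᵢ/nᵢ) / Σ(bᵢcᵢ/nᵢ), where nᵢ is the stratum total.
Stratum 1 (< 50 years): n = 432; a·d/n = 93·89/432 = 19.1597; b·c/n = 226·24/432 = 12.5556
Stratum 2 (≥ 50 years): n = 377; a·d/n = 11·264/377 = 7.7029; b·c/n = 63·39/377 = 6.5172
OR_MH = (19.1597 + 7.7029) / (12.5556 + 6.5172) = 26.8626 / 19.0728 = 1.40843

1.408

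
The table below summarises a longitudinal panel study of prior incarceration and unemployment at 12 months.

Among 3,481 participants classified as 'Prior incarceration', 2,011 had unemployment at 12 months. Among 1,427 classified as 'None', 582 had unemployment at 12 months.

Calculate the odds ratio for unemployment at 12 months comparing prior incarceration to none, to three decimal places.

1.986

From the description: a = 2011, b = 1470, c = 582, d = 845.
OR = (a·d)/(b·c) = (2011 × 845) / (1470 × 582) = 1699295 / 855540 = 1.98623
The odds of unemployment at 12 months are about 1.99 times as high in the prior incarceration group.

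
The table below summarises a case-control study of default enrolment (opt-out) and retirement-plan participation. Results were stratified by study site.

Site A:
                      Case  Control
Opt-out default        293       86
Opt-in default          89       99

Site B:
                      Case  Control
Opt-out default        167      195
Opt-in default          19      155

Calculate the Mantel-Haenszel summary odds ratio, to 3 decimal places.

4.872

OR_MH = Σ(aᵢdᵢ/nᵢ) / Σ(bᵢcᵢ/nᵢ), where nᵢ is the stratum total.
Stratum 1 (Site A): n = 567; a·d/n = 293·99/567 = 51.1587; b·c/n = 86·89/567 = 13.4991
Stratum 2 (Site B): n = 536; a·d/n = 167·155/536 = 48.2929; b·c/n = 195·19/536 = 6.9123
OR_MH = (51.1587 + 48.2929) / (13.4991 + 6.9123) = 99.4516 / 20.4114 = 4.87235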